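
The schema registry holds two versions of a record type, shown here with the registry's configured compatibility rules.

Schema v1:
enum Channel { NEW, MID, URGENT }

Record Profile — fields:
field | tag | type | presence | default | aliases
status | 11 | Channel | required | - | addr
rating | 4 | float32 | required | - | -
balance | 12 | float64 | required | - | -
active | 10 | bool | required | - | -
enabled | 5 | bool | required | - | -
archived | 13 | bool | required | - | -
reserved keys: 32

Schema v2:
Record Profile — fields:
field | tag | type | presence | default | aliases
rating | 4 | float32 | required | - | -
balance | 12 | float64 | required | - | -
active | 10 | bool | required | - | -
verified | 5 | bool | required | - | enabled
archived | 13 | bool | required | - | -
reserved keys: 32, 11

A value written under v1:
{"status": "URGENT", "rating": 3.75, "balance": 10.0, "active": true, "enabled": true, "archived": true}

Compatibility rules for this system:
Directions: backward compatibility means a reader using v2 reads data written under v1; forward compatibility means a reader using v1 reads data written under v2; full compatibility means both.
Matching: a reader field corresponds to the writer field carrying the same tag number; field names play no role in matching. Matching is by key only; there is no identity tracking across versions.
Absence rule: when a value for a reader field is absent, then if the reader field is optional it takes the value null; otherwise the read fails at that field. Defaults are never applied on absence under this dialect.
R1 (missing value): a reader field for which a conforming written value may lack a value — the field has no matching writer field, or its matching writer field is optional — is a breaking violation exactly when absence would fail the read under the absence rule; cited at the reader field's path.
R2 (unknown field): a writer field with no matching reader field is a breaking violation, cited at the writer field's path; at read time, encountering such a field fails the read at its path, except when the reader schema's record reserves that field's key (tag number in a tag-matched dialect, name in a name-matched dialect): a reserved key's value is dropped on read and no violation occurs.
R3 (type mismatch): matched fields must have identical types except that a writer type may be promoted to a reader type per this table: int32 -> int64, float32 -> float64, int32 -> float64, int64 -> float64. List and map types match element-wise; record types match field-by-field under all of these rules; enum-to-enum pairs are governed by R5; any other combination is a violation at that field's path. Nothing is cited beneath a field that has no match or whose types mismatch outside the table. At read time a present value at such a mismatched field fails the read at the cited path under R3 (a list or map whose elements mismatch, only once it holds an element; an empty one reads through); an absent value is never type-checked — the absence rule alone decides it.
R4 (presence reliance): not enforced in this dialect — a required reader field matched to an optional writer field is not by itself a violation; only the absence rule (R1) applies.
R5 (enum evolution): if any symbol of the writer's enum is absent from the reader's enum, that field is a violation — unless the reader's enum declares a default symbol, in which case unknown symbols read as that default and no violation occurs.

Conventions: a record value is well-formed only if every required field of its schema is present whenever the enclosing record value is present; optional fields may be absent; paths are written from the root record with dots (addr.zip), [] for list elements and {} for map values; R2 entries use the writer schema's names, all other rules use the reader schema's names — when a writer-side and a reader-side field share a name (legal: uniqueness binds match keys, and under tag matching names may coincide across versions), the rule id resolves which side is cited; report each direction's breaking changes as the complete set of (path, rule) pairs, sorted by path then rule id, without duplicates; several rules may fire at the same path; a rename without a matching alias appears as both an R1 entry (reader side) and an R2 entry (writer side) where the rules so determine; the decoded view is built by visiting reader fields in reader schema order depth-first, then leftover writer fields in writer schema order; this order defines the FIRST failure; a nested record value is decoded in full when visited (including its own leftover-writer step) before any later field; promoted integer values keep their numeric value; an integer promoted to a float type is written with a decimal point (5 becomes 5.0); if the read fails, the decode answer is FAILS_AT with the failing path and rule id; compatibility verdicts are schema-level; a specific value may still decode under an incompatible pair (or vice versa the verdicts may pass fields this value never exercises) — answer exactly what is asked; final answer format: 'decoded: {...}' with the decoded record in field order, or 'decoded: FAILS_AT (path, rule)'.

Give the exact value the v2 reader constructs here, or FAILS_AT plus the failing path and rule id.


the writer's type comes first in each Profile pair
migrating the Profile value to v2:
  rating := 3.75
  balance := 10.0
  active := true
  verified := true (from writer enabled)
  archived := true
  writer status: reserved -> dropped
  => decoded: {"rating": 3.75, "balance": 10.0, "active": true, "verified": true, "archived": true}

decoded: {"rating": 3.75, "balance": 10.0, "active": true, "verified": true, "archived": true}


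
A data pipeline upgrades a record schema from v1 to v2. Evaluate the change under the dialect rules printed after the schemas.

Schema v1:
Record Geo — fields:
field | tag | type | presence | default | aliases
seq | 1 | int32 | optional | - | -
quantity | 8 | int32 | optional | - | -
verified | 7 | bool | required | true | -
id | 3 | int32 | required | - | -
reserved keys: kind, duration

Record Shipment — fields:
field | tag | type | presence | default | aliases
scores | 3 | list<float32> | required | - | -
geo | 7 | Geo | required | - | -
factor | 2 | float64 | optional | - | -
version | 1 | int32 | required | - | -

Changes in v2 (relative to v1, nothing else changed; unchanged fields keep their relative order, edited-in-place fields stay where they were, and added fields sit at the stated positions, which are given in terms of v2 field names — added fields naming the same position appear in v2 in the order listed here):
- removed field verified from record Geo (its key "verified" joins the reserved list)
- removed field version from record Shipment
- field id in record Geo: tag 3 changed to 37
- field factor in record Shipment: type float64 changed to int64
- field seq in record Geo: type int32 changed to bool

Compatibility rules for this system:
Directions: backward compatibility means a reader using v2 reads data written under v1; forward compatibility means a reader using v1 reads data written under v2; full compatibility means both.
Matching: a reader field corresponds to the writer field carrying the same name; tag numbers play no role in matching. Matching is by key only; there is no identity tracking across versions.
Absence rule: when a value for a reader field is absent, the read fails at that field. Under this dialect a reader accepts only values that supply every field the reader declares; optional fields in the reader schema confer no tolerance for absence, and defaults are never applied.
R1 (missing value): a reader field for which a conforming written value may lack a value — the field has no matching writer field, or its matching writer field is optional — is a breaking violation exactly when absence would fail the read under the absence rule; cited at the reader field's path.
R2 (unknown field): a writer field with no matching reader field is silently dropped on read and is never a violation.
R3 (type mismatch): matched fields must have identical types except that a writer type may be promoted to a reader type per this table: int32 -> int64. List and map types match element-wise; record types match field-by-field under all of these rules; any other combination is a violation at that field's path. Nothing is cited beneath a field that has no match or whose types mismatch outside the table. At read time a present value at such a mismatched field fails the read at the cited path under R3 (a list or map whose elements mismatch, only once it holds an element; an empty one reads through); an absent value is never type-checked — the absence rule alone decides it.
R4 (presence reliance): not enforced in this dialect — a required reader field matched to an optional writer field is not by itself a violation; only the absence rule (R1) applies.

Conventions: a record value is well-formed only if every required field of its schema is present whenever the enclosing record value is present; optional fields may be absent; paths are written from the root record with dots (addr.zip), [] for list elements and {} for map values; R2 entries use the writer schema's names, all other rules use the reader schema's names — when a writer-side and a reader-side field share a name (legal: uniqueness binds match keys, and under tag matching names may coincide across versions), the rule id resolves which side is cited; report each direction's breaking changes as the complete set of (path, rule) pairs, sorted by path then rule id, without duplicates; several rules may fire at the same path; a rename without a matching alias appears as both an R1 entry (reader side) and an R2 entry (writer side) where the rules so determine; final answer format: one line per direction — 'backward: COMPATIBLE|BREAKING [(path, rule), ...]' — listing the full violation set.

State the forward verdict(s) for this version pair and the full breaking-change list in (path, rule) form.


each type pair in Shipment: writer, then reader
forward pass over Shipment, reader schema v1, writer schema v2:
  scores: paired with writer scores (list<float32> -> list<float32>; writer required)
  geo: paired with writer geo (Geo -> Geo; writer required)
  factor: paired with writer factor (int64 -> float64; writer optional)
  version has no writer counterpart
  geo.seq: paired with writer geo.seq (bool -> int32; writer optional)
  geo.quantity: paired with writer geo.quantity (int32 -> int32; writer optional)
  geo.verified has no writer counterpart
  geo.id: paired with writer geo.id (int32 -> int32; writer required)
  violation R1 at factor
  violation R3 at factor
  violation R1 at geo.quantity
  violation R1 at geo.seq
  violation R3 at geo.seq
  violation R1 at geo.verified
  violation R1 at version
  => forward verdict for Shipment: BREAKING, 7 violation(s)
diffs on Shipment not affecting the asked answer:
  field id in record Geo: tag 3 changed to 37 -> no rule fires on it in Shipment's dialect; the asked verdict holds

forward: BREAKING [(factor, R1), (factor, R3), (geo.quantity, R1), (geo.seq, R1), (geo.seq, R3), (geo.verified, R1), (version, R1)]


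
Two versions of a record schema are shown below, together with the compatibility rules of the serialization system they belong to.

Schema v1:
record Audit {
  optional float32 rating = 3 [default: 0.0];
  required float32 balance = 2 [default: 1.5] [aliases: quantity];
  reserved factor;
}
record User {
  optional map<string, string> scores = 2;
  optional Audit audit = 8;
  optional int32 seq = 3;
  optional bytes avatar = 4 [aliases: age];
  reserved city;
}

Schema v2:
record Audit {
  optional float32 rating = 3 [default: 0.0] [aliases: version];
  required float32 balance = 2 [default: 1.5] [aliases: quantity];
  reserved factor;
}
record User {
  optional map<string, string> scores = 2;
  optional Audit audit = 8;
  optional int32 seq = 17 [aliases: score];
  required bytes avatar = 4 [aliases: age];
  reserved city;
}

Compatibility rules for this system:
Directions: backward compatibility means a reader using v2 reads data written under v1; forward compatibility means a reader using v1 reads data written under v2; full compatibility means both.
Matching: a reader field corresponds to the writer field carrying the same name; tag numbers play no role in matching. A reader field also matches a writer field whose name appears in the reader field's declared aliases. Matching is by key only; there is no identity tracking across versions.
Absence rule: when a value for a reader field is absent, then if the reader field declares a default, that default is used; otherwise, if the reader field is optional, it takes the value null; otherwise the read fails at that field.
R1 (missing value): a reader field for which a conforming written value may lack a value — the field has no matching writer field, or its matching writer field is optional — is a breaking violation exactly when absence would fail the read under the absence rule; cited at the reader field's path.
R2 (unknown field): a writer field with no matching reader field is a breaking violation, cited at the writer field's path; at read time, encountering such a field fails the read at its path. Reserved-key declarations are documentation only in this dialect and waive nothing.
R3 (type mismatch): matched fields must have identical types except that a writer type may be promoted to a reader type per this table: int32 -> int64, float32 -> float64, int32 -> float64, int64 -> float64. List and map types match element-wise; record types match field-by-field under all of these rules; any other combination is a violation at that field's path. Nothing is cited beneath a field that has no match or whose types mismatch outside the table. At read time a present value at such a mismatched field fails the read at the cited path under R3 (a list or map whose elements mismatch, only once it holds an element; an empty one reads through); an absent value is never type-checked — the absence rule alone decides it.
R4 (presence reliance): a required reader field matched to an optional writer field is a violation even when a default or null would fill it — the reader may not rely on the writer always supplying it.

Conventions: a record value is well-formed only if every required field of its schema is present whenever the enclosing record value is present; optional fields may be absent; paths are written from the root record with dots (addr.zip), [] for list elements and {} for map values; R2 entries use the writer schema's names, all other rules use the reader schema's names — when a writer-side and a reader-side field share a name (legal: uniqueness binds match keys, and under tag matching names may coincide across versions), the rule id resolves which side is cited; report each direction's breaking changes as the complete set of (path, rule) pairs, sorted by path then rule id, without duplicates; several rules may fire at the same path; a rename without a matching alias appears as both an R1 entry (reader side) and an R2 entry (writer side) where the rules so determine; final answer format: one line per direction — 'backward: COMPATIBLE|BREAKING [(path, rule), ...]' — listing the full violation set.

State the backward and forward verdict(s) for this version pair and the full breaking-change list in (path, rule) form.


arrows below run writer -> reader for User
backward analysis of User with v2 as reader and v1 as writer:
  scores <- scores (map<string, string> -> map<string, string>, writer optional)
  audit <- audit (Audit -> Audit, writer optional)
  seq <- seq (int32 -> int32, writer optional)
  avatar <- avatar (bytes -> bytes, writer optional)
  audit.rating <- audit.rating (float32 -> float32, writer optional)
  audit.balance <- audit.balance (float32 -> float32, writer required)
  R1 fires at avatar
  R4 fires at avatar
  backward on User therefore BREAKING (2)
forward analysis of User with v1 as reader and v2 as writer:
  scores <- scores (map<string, string> -> map<string, string>, writer optional)
  audit <- audit (Audit -> Audit, writer optional)
  seq <- seq (int32 -> int32, writer optional)
  avatar <- avatar (bytes -> bytes, writer required)
  audit.rating <- audit.rating (float32 -> float32, writer optional)
  audit.balance <- audit.balance (float32 -> float32, writer required)
  => no violations; forward on User: COMPATIBLE

backward: BREAKING [(avatar, R1), (avatar, R4)]; forward: COMPATIBLE []


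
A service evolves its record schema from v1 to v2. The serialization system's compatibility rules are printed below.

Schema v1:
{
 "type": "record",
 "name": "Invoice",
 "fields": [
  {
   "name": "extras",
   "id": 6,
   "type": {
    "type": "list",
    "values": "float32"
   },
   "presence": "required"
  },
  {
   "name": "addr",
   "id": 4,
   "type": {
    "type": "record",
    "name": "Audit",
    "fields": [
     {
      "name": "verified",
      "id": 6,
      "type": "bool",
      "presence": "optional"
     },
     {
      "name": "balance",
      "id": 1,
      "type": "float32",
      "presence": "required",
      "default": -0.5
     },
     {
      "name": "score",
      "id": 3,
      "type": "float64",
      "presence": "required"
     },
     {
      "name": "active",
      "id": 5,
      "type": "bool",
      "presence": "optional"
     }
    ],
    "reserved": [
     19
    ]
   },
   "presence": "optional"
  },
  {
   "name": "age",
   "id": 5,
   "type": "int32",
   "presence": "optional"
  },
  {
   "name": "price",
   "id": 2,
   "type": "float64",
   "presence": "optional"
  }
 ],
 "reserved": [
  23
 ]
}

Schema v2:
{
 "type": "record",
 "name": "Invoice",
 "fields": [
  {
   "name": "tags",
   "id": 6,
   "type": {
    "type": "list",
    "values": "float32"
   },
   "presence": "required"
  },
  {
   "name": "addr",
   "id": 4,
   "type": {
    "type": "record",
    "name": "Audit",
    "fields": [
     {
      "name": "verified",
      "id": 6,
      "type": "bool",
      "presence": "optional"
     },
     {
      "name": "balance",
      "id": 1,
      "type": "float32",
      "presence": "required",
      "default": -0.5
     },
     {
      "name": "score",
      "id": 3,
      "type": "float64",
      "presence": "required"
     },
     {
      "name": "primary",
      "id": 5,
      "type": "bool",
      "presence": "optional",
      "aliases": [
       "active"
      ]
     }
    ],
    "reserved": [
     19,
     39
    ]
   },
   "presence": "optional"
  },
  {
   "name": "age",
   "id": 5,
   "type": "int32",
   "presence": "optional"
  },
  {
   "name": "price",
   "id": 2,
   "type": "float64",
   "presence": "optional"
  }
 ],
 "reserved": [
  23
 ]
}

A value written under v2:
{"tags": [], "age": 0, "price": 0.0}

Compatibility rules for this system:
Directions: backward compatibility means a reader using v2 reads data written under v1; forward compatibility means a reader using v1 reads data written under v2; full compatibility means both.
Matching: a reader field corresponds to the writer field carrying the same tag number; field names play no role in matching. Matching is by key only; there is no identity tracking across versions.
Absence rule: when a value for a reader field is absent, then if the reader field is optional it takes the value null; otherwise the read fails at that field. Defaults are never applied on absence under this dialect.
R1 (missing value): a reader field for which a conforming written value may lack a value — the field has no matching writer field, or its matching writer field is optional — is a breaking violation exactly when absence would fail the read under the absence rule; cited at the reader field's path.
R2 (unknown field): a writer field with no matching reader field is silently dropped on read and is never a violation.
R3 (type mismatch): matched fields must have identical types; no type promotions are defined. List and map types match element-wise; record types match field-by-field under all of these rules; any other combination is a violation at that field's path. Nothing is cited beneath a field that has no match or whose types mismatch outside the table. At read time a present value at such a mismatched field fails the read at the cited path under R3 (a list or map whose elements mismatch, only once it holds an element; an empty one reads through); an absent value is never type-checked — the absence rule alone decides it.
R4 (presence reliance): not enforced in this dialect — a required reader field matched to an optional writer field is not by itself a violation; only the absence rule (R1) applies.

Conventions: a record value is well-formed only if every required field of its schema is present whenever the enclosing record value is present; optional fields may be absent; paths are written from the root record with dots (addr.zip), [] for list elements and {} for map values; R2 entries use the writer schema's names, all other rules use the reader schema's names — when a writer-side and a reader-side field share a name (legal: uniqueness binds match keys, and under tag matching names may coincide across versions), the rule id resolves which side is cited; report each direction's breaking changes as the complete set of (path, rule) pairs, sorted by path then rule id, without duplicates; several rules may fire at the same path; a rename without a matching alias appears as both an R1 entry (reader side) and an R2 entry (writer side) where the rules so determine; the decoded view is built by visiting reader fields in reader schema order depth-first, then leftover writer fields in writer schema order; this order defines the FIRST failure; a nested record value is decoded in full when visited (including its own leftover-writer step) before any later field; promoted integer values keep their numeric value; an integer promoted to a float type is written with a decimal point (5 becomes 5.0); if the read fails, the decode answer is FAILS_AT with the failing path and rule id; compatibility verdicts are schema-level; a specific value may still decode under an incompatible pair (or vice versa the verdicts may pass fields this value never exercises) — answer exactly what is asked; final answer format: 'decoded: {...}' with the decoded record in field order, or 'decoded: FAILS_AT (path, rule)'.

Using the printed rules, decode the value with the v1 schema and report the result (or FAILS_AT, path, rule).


decoded: {"extras": [], "addr": null, "age": 0, "price": 0.0}

in Invoice below, arrows point writer -> reader
decode (reader v1):
  extras := [] (from writer tags)
  addr := null (missing; optional => null)
  age := 0
  price := 0.0
  => decoded: {"extras": [], "addr": null, "age": 0, "price": 0.0}
the other Invoice changes do not affect what is asked:
  renamed field active to primary in record Audit (alias active declared on the renamed field) -> fires no rule on Invoice under this dialect and leaves the result unchanged
  renamed field extras to tags in record Invoice -> fires no rule on Invoice under this dialect and leaves the result unchanged


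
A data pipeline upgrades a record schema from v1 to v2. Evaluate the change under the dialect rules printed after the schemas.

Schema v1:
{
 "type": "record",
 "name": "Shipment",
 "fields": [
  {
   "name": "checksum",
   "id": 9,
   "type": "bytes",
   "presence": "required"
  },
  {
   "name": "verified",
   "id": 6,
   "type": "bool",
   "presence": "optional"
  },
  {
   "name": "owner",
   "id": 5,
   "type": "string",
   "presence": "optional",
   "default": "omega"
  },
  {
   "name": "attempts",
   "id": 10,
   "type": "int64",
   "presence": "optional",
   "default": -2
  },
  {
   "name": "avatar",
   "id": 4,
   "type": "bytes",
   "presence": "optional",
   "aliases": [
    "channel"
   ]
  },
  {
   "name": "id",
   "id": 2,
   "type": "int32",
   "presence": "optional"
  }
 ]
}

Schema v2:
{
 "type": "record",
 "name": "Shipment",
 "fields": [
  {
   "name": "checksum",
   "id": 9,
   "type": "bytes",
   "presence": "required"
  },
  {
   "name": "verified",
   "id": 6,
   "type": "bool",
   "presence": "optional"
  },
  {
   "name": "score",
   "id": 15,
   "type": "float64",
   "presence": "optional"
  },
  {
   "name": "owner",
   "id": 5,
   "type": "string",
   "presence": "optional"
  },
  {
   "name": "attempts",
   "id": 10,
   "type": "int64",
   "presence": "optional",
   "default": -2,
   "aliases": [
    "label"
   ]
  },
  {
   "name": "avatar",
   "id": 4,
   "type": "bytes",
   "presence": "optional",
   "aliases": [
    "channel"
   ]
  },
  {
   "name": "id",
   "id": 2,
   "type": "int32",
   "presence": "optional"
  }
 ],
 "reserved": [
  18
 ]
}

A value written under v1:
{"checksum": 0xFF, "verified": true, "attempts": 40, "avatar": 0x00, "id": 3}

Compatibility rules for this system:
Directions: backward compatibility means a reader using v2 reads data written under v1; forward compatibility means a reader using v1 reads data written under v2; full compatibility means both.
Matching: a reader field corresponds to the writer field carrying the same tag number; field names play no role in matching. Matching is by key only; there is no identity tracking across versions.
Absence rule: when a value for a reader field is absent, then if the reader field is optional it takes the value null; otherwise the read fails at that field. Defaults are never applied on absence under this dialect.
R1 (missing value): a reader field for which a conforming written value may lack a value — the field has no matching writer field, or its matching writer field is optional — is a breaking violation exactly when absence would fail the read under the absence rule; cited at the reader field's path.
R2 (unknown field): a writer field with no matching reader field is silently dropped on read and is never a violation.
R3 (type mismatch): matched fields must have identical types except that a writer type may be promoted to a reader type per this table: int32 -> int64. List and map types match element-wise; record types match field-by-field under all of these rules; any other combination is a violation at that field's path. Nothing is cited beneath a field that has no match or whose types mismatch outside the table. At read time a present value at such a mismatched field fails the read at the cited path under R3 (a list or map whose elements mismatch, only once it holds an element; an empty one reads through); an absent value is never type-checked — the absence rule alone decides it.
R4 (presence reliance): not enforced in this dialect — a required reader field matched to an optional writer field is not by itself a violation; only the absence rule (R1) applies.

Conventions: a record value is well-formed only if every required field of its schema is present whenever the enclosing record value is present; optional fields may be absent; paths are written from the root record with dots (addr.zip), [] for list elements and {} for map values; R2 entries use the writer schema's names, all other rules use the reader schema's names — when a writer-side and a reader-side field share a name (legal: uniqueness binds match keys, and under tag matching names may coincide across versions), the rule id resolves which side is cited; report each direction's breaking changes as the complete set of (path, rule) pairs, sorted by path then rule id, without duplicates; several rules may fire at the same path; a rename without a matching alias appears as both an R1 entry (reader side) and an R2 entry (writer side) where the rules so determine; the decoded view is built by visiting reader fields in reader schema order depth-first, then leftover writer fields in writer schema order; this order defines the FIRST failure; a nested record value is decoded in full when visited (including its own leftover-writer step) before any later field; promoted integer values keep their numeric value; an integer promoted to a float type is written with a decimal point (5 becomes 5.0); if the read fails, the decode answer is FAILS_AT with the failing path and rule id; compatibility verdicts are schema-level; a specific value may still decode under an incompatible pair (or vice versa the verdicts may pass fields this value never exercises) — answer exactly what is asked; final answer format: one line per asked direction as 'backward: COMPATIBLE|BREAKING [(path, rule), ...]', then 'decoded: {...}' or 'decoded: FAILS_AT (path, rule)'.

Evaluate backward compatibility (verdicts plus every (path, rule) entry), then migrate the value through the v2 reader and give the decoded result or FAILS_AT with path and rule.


in Shipment below, arrows point writer -> reader
checking backward for Shipment: reader v2 against writer v1:
  checksum <- checksum (bytes -> bytes, writer required)
  verified <- verified (bool -> bool, writer optional)
  score: no writer match
  owner <- owner (string -> string, writer optional)
  attempts <- attempts (int64 -> int64, writer optional)
  avatar <- avatar (bytes -> bytes, writer optional)
  id <- id (int32 -> int32, writer optional)
  => backward verdict for Shipment: COMPATIBLE, no violations
migrating the Shipment value to v2:
  checksum := 0xFF
  verified := true
  score := null (not supplied -> null)
  owner := null (not supplied -> null)
  attempts := 40
  avatar := 0x00
  id := 3
  => decoded: {"checksum": 0xFF, "verified": true, "score": null, "owner": null, "attempts": 40, "avatar": 0x00, "id": 3}
ruling out the remaining Shipment differences:
  field owner in record Shipment: default removed -> inert for the asked Shipment verdict: nothing fires

backward: COMPATIBLE []; decoded: {"checksum": 0xFF, "verified": true, "score": null, "owner": null, "attempts": 40, "avatar": 0x00, "id": 3}


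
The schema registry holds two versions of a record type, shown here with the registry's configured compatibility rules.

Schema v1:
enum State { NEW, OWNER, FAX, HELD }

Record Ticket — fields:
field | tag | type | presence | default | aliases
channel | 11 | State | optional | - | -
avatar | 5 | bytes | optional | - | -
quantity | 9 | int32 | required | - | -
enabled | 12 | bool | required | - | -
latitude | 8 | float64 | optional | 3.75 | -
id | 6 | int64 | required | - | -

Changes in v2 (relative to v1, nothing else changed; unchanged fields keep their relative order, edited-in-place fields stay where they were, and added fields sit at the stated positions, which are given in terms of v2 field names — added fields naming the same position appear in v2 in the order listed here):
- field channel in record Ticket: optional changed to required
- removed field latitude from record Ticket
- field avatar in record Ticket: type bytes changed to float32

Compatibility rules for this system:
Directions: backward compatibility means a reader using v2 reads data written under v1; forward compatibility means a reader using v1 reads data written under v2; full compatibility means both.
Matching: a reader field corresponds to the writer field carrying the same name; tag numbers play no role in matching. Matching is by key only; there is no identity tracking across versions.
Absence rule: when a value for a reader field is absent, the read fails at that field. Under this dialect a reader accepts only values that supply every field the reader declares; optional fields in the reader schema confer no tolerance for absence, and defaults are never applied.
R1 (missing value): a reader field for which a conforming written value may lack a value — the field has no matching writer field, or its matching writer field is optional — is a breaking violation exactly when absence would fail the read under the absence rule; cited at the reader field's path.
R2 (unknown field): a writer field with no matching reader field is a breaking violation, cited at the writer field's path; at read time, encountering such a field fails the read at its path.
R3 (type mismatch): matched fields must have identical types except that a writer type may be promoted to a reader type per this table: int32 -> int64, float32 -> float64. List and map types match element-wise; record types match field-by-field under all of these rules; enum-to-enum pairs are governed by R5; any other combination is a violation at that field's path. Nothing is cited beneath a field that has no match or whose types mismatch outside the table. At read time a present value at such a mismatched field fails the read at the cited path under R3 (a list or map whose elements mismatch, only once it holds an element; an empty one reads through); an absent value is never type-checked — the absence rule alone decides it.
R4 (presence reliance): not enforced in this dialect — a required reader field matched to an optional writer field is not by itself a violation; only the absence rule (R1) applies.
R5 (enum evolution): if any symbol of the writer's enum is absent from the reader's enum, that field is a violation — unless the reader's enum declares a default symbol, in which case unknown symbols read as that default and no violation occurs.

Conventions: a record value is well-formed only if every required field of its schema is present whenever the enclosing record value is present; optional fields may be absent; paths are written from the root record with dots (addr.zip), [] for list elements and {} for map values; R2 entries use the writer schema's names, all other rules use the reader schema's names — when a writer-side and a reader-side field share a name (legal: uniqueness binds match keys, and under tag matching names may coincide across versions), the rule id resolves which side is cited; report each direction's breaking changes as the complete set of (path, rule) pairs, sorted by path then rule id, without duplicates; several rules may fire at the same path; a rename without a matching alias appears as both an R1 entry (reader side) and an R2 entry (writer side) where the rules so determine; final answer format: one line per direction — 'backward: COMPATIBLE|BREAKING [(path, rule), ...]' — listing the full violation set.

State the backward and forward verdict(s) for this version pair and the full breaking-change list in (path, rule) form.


backward: BREAKING [(avatar, R1), (avatar, R3), (channel, R1), (latitude, R2)]; forward: BREAKING [(avatar, R1), (avatar, R3), (latitude, R1)]

the writer's type comes first in each Ticket pair
checking backward for Ticket: reader v2 against writer v1:
  channel: paired with writer channel (State -> State; writer optional)
  avatar: paired with writer avatar (bytes -> float32; writer optional)
  quantity: paired with writer quantity (int32 -> int32; writer required)
  enabled: paired with writer enabled (bool -> bool; writer required)
  id: paired with writer id (int64 -> int64; writer required)
  writer latitude: unknown to reader
  breaking: (avatar, R1)
  breaking: (avatar, R3)
  breaking: (channel, R1)
  breaking: (latitude, R2)
  backward on Ticket therefore BREAKING (4)
checking forward for Ticket: reader v1 against writer v2:
  channel: paired with writer channel (State -> State; writer required)
  avatar: paired with writer avatar (float32 -> bytes; writer optional)
  quantity: paired with writer quantity (int32 -> int32; writer required)
  enabled: paired with writer enabled (bool -> bool; writer required)
  latitude has no writer counterpart
  id: paired with writer id (int64 -> int64; writer required)
  breaking: (avatar, R1)
  breaking: (avatar, R3)
  breaking: (latitude, R1)
  forward on Ticket therefore BREAKING (3)


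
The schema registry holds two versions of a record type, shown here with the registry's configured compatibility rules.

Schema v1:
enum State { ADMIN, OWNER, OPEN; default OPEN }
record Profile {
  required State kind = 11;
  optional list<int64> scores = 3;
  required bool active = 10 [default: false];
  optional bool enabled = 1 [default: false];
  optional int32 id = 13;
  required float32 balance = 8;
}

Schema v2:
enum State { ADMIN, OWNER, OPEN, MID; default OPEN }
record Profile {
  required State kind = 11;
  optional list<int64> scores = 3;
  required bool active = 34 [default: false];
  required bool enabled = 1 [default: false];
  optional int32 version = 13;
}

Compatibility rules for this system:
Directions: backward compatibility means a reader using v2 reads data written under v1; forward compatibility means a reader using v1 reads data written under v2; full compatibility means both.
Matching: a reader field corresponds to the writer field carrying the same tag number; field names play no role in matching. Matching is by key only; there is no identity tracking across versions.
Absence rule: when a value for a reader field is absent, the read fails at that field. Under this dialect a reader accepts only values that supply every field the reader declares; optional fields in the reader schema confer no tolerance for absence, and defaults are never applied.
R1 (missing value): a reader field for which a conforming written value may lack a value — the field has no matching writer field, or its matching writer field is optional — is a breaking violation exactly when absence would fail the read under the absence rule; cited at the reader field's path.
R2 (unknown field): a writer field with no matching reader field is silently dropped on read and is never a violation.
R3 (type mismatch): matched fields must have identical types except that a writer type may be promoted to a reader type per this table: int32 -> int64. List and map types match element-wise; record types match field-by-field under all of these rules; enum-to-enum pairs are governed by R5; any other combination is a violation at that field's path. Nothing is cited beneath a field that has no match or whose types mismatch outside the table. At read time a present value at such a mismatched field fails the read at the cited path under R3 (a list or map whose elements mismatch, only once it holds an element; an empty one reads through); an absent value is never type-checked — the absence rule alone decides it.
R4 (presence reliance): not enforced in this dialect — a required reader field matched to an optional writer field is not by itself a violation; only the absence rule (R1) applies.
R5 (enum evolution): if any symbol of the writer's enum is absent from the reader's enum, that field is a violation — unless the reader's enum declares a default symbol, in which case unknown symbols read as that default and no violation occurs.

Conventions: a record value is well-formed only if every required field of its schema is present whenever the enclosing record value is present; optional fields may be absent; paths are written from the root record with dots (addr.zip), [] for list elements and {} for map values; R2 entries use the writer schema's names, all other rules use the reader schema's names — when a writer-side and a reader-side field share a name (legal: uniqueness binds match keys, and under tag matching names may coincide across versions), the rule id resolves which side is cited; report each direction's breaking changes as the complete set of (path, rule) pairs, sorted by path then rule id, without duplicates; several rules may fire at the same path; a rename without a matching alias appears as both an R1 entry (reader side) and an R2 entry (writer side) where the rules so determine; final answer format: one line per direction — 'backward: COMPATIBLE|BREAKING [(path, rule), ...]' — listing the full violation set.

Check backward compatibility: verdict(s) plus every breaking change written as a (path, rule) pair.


arrows below run writer -> reader for Profile
backward pass over Profile, reader schema v2, writer schema v1:
  kind: paired with writer kind (State -> State; writer required)
  scores: paired with writer scores (list<int64> -> list<int64>; writer optional)
  active: no writer-side match
  enabled: paired with writer enabled (bool -> bool; writer optional)
  version: paired with writer id (int32 -> int32; writer optional)
  writer active: unknown to reader
  writer balance: unknown to reader
  breaking: (active, R1)
  breaking: (enabled, R1)
  breaking: (scores, R1)
  breaking: (version, R1)
  backward on Profile therefore BREAKING (4)
the other Profile changes do not affect what is asked:
  enum State (field kind in record Profile): symbol MID added -> no rule fires on it in Profile's dialect; the asked verdict holds
  field enabled in record Profile: optional changed to required -> affects forward compatibility only, which is not asked
  removed field balance from record Profile -> affects forward compatibility only, which is not asked

backward: BREAKING [(active, R1), (enabled, R1), (scores, R1), (version, R1)]
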